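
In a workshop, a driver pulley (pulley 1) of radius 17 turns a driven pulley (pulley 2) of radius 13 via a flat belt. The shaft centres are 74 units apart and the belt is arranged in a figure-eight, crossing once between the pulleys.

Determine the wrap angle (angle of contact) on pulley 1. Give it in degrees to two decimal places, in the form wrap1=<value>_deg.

crossed belt: β = asin((r1+r2)/C) = asin(30/74) = 23.9165°
wrap1 = wrap2 = π + 2β = 227.8331°

wrap1=227.83_deg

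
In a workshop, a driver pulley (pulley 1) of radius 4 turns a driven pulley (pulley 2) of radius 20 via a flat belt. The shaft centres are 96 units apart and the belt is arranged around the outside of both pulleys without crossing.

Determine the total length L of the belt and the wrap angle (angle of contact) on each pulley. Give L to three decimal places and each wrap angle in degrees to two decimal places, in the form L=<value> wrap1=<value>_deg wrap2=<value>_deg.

L=270.071 wrap1=160.81_deg wrap2=199.19_deg

open belt: β = asin((r2−r1)/C) = asin(16/96) = 9.5941°
wrap1 = π − 2β = 160.8119°
wrap2 = π + 2β = 199.1881°
tangent length = C·cosβ = 94.6573
L = r1·wrap1 + r2·wrap2 + 2·C·cosβ = 4·2.8067 + 20·3.4765 + 2·94.6573 = 270.0711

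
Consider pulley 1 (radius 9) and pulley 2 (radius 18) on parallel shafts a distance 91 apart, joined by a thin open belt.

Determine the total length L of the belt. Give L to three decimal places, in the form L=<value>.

open belt: β = asin((r2−r1)/C) = asin(9/91) = 5.6759°
wrap1 = π − 2β = 168.6482°
wrap2 = π + 2β = 191.3518°
tangent length = C·cosβ = 90.5539
L = r1·wrap1 + r2·wrap2 + 2·C·cosβ = 9·2.9435 + 18·3.3397 + 2·90.5539 = 267.7138

L=267.714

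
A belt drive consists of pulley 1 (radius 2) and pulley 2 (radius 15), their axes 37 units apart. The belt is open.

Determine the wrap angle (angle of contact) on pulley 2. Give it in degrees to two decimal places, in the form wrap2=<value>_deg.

open belt: β = asin((r2−r1)/C) = asin(13/37) = 20.5700°
wrap1 = π − 2β = 138.8600°
wrap2 = π + 2β = 221.1400°

wrap2=221.14_deg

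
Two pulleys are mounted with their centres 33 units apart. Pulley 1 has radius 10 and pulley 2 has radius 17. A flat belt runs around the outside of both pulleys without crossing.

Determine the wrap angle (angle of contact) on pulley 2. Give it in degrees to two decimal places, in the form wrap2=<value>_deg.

wrap2=204.49_deg

open belt: β = asin((r2−r1)/C) = asin(7/33) = 12.2467°
wrap1 = π − 2β = 155.5066°
wrap2 = π + 2β = 204.4934°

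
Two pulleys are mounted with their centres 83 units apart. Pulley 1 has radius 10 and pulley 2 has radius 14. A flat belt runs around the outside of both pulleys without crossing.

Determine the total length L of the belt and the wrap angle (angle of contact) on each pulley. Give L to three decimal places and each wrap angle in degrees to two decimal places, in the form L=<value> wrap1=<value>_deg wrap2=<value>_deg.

open belt: β = asin((r2−r1)/C) = asin(4/83) = 2.7623°
wrap1 = π − 2β = 174.4754°
wrap2 = π + 2β = 185.5246°
tangent length = C·cosβ = 82.9036
L = r1·wrap1 + r2·wrap2 + 2·C·cosβ = 10·3.0452 + 14·3.2380 + 2·82.9036 = 241.5910

L=241.591 wrap1=174.48_deg wrap2=185.52_deg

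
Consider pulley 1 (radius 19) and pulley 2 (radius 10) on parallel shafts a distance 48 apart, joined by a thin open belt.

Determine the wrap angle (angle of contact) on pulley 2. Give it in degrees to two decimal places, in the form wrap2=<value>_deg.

wrap2=158.39_deg

open belt: β = asin((r2−r1)/C) = asin(-9/48) = -10.8069°
wrap1 = π − 2β = 201.6138°
wrap2 = π + 2β = 158.3862°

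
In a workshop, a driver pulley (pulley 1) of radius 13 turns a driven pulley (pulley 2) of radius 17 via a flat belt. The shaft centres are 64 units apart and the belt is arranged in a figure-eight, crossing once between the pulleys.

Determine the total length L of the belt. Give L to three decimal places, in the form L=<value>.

crossed belt: β = asin((r1+r2)/C) = asin(30/64) = 27.9532°
wrap1 = wrap2 = π + 2β = 235.9064°
tangent length = C·cosβ = 56.5332
L = (r1+r2)·wrap + 2·C·cosβ = 30·4.1173 + 2·56.5332 = 236.5866

L=236.587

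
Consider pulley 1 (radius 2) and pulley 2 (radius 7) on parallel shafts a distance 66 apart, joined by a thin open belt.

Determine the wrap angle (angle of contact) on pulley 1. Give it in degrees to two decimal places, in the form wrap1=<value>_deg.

wrap1=171.31_deg

open belt: β = asin((r2−r1)/C) = asin(5/66) = 4.3448°
wrap1 = π − 2β = 171.3105°
wrap2 = π + 2β = 188.6895°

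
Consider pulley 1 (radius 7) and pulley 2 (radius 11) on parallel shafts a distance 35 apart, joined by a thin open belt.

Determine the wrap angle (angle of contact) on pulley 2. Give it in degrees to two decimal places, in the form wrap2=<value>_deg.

open belt: β = asin((r2−r1)/C) = asin(4/35) = 6.5624°
wrap1 = π − 2β = 166.8751°
wrap2 = π + 2β = 193.1249°

wrap2=193.12_deg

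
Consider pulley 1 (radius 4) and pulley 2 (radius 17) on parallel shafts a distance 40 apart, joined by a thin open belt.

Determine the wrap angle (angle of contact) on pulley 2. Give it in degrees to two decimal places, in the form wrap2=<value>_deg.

open belt: β = asin((r2−r1)/C) = asin(13/40) = 18.9656°
wrap1 = π − 2β = 142.0689°
wrap2 = π + 2β = 217.9311°

wrap2=217.93_deg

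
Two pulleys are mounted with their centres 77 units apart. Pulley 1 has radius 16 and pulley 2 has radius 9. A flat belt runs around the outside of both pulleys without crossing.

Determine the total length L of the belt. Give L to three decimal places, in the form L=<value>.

L=233.177

open belt: β = asin((r2−r1)/C) = asin(-7/77) = -5.2159°
wrap1 = π − 2β = 190.4318°
wrap2 = π + 2β = 169.5682°
tangent length = C·cosβ = 76.6812
L = r1·wrap1 + r2·wrap2 + 2·C·cosβ = 16·3.3237 + 9·2.9595 + 2·76.6812 = 233.1766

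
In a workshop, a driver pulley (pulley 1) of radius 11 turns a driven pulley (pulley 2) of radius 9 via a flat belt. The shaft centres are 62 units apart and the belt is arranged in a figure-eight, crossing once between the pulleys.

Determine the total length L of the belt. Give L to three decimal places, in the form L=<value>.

crossed belt: β = asin((r1+r2)/C) = asin(20/62) = 18.8191°
wrap1 = wrap2 = π + 2β = 217.6381°
tangent length = C·cosβ = 58.6856
L = (r1+r2)·wrap + 2·C·cosβ = 20·3.7985 + 2·58.6856 = 193.3412

L=193.341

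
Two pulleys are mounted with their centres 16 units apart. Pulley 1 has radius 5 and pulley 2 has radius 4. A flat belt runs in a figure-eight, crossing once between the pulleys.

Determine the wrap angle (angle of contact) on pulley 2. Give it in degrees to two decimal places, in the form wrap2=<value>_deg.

crossed belt: β = asin((r1+r2)/C) = asin(9/16) = 34.2289°
wrap1 = wrap2 = π + 2β = 248.4577°

wrap2=248.46_deg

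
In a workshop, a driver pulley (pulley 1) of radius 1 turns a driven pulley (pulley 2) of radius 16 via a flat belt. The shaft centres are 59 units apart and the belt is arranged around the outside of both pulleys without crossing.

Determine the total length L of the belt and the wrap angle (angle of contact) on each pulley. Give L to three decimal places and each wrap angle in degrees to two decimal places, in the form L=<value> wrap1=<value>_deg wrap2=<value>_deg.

open belt: β = asin((r2−r1)/C) = asin(15/59) = 14.7284°
wrap1 = π − 2β = 150.5432°
wrap2 = π + 2β = 209.4568°
tangent length = C·cosβ = 57.0614
L = r1·wrap1 + r2·wrap2 + 2·C·cosβ = 1·2.6275 + 16·3.6557 + 2·57.0614 = 175.2416

L=175.242 wrap1=150.54_deg wrap2=209.46_deg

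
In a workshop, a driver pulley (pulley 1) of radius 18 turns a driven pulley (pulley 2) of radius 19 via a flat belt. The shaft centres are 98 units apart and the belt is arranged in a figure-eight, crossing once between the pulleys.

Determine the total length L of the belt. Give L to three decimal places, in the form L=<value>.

crossed belt: β = asin((r1+r2)/C) = asin(37/98) = 22.1821°
wrap1 = wrap2 = π + 2β = 224.3641°
tangent length = C·cosβ = 90.7469
L = (r1+r2)·wrap + 2·C·cosβ = 37·3.9159 + 2·90.7469 = 326.3818

L=326.382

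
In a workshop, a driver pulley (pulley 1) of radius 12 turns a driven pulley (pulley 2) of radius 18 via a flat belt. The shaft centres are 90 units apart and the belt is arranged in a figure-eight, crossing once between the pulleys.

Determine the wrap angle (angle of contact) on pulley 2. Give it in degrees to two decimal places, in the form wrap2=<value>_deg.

crossed belt: β = asin((r1+r2)/C) = asin(30/90) = 19.4712°
wrap1 = wrap2 = π + 2β = 218.9424°

wrap2=218.94_deg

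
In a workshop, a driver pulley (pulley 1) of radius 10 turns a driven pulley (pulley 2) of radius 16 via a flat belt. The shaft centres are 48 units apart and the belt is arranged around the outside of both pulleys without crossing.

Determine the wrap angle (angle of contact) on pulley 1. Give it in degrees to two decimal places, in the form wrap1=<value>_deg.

open belt: β = asin((r2−r1)/C) = asin(6/48) = 7.1808°
wrap1 = π − 2β = 165.6385°
wrap2 = π + 2β = 194.3615°

wrap1=165.64_deg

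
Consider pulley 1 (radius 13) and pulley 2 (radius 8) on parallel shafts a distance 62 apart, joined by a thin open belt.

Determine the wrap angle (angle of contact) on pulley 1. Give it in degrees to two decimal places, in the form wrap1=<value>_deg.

open belt: β = asin((r2−r1)/C) = asin(-5/62) = -4.6257°
wrap1 = π − 2β = 189.2513°
wrap2 = π + 2β = 170.7487°

wrap1=189.25_deg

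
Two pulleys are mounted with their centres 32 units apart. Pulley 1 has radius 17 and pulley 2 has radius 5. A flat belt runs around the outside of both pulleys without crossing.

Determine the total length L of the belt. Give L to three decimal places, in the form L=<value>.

open belt: β = asin((r2−r1)/C) = asin(-12/32) = -22.0243°
wrap1 = π − 2β = 224.0486°
wrap2 = π + 2β = 135.9514°
tangent length = C·cosβ = 29.6648
L = r1·wrap1 + r2·wrap2 + 2·C·cosβ = 17·3.9104 + 5·2.3728 + 2·29.6648 = 137.6701

L=137.670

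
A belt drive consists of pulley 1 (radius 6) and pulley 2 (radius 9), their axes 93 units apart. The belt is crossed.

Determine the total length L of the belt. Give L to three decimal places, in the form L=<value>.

crossed belt: β = asin((r1+r2)/C) = asin(15/93) = 9.2818°
wrap1 = wrap2 = π + 2β = 198.5636°
tangent length = C·cosβ = 91.7824
L = (r1+r2)·wrap + 2·C·cosβ = 15·3.4656 + 2·91.7824 = 235.5485

L=235.549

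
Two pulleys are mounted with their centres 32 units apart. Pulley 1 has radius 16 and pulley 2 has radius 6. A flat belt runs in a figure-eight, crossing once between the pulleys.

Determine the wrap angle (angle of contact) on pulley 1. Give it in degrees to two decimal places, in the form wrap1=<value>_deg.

wrap1=266.87_deg

crossed belt: β = asin((r1+r2)/C) = asin(22/32) = 43.4325°
wrap1 = wrap2 = π + 2β = 266.8651°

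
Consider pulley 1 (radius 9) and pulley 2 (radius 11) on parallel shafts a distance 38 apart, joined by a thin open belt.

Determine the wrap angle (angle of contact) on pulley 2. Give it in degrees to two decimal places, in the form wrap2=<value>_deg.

wrap2=186.03_deg

open belt: β = asin((r2−r1)/C) = asin(2/38) = 3.0170°
wrap1 = π − 2β = 173.9661°
wrap2 = π + 2β = 186.0339°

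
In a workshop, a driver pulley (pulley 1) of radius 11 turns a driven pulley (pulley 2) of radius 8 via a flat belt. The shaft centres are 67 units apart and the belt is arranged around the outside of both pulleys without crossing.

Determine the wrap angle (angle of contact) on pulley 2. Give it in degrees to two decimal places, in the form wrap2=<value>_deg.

wrap2=174.87_deg

open belt: β = asin((r2−r1)/C) = asin(-3/67) = -2.5663°
wrap1 = π − 2β = 185.1327°
wrap2 = π + 2β = 174.8673°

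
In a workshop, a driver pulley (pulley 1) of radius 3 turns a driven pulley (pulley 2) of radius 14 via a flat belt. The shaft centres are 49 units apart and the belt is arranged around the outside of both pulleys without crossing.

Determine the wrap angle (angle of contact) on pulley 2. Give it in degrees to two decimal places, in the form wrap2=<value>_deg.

wrap2=205.95_deg

open belt: β = asin((r2−r1)/C) = asin(11/49) = 12.9729°
wrap1 = π − 2β = 154.0542°
wrap2 = π + 2β = 205.9458°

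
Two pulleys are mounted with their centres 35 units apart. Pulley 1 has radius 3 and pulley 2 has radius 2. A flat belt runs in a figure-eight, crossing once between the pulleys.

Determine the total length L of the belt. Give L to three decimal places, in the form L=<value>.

crossed belt: β = asin((r1+r2)/C) = asin(5/35) = 8.2132°
wrap1 = wrap2 = π + 2β = 196.4264°
tangent length = C·cosβ = 34.6410
L = (r1+r2)·wrap + 2·C·cosβ = 5·3.4283 + 2·34.6410 = 86.4235

L=86.423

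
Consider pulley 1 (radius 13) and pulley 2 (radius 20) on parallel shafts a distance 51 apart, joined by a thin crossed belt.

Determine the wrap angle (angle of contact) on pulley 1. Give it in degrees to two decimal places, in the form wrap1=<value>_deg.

wrap1=260.64_deg

crossed belt: β = asin((r1+r2)/C) = asin(33/51) = 40.3202°
wrap1 = wrap2 = π + 2β = 260.6404°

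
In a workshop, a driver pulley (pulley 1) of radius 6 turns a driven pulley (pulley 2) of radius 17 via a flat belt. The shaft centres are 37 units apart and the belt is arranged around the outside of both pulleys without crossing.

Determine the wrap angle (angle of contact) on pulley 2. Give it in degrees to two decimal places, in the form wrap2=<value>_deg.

wrap2=214.59_deg

open belt: β = asin((r2−r1)/C) = asin(11/37) = 17.2953°
wrap1 = π − 2β = 145.4093°
wrap2 = π + 2β = 214.5907°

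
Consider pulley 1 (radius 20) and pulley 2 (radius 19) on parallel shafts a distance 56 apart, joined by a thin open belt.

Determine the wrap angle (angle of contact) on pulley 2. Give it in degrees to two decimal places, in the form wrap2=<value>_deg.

wrap2=177.95_deg

open belt: β = asin((r2−r1)/C) = asin(-1/56) = -1.0232°
wrap1 = π − 2β = 182.0464°
wrap2 = π + 2β = 177.9536°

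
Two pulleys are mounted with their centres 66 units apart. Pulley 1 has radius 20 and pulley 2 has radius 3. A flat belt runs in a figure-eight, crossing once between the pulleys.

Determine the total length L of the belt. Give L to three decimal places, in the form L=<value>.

L=212.356

crossed belt: β = asin((r1+r2)/C) = asin(23/66) = 20.3947°
wrap1 = wrap2 = π + 2β = 220.7893°
tangent length = C·cosβ = 61.8628
L = (r1+r2)·wrap + 2·C·cosβ = 23·3.8535 + 2·61.8628 = 212.3560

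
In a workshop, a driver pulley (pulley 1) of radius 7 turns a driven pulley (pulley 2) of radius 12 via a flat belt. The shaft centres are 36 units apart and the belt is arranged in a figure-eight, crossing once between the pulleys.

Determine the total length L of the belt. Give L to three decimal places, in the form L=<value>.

crossed belt: β = asin((r1+r2)/C) = asin(19/36) = 31.8554°
wrap1 = wrap2 = π + 2β = 243.7109°
tangent length = C·cosβ = 30.5778
L = (r1+r2)·wrap + 2·C·cosβ = 19·4.2536 + 2·30.5778 = 141.9731

L=141.973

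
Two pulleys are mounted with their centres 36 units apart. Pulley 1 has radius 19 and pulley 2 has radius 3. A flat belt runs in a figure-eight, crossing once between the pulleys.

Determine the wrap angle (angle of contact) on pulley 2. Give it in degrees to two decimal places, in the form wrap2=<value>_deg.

wrap2=255.34_deg

crossed belt: β = asin((r1+r2)/C) = asin(22/36) = 37.6699°
wrap1 = wrap2 = π + 2β = 255.3398°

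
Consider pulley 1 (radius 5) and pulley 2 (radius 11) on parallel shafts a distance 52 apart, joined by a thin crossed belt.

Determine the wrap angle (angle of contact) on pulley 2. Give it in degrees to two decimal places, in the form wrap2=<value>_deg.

wrap2=215.84_deg

crossed belt: β = asin((r1+r2)/C) = asin(16/52) = 17.9202°
wrap1 = wrap2 = π + 2β = 215.8404°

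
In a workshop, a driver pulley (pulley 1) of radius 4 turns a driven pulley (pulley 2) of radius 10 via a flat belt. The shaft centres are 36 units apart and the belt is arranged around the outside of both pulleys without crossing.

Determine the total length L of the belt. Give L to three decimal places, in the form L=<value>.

L=116.985

open belt: β = asin((r2−r1)/C) = asin(6/36) = 9.5941°
wrap1 = π − 2β = 160.8119°
wrap2 = π + 2β = 199.1881°
tangent length = C·cosβ = 35.4965
L = r1·wrap1 + r2·wrap2 + 2·C·cosβ = 4·2.8067 + 10·3.4765 + 2·35.4965 = 116.9846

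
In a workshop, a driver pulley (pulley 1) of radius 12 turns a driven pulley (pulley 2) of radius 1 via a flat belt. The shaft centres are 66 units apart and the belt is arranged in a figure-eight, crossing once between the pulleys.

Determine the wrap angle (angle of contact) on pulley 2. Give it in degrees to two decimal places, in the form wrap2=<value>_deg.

wrap2=202.72_deg

crossed belt: β = asin((r1+r2)/C) = asin(13/66) = 11.3598°
wrap1 = wrap2 = π + 2β = 202.7196°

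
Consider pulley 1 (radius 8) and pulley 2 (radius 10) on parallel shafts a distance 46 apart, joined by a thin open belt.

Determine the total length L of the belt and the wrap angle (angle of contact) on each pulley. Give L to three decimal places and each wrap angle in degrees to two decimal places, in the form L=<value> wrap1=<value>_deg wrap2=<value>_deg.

open belt: β = asin((r2−r1)/C) = asin(2/46) = 2.4919°
wrap1 = π − 2β = 175.0162°
wrap2 = π + 2β = 184.9838°
tangent length = C·cosβ = 45.9565
L = r1·wrap1 + r2·wrap2 + 2·C·cosβ = 8·3.0546 + 10·3.2286 + 2·45.9565 = 148.6356

L=148.636 wrap1=175.02_deg wrap2=184.98_deg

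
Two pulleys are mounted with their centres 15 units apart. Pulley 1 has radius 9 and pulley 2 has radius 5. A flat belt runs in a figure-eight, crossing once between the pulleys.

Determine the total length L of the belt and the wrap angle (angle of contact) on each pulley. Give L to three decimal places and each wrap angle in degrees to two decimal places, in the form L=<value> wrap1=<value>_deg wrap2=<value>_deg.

crossed belt: β = asin((r1+r2)/C) = asin(14/15) = 68.9605°
wrap1 = wrap2 = π + 2β = 317.9211°
tangent length = C·cosβ = 5.3852
L = (r1+r2)·wrap + 2·C·cosβ = 14·5.5488 + 2·5.3852 = 88.4531

L=88.453 wrap1=317.92_deg wrap2=317.92_deg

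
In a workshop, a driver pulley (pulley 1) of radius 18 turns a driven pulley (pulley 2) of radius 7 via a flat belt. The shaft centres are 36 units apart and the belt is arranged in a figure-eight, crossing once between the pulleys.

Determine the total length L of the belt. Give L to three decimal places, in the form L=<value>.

L=168.730

crossed belt: β = asin((r1+r2)/C) = asin(25/36) = 43.9830°
wrap1 = wrap2 = π + 2β = 267.9659°
tangent length = C·cosβ = 25.9037
L = (r1+r2)·wrap + 2·C·cosβ = 25·4.6769 + 2·25.9037 = 168.7295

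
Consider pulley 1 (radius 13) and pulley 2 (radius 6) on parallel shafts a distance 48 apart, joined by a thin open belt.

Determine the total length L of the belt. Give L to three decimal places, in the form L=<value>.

open belt: β = asin((r2−r1)/C) = asin(-7/48) = -8.3855°
wrap1 = π − 2β = 196.7711°
wrap2 = π + 2β = 163.2289°
tangent length = C·cosβ = 47.4868
L = r1·wrap1 + r2·wrap2 + 2·C·cosβ = 13·3.4343 + 6·2.8489 + 2·47.4868 = 156.7129

L=156.713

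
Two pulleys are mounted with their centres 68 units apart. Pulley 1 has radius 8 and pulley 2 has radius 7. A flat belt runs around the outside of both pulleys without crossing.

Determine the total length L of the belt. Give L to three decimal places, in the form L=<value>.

L=183.139

open belt: β = asin((r2−r1)/C) = asin(-1/68) = -0.8426°
wrap1 = π − 2β = 181.6852°
wrap2 = π + 2β = 178.3148°
tangent length = C·cosβ = 67.9926
L = r1·wrap1 + r2·wrap2 + 2·C·cosβ = 8·3.1710 + 7·3.1122 + 2·67.9926 = 183.1386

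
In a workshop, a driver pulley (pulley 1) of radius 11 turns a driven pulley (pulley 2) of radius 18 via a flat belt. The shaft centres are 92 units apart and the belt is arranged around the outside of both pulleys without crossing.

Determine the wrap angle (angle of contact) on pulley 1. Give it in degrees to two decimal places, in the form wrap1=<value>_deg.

open belt: β = asin((r2−r1)/C) = asin(7/92) = 4.3637°
wrap1 = π − 2β = 171.2726°
wrap2 = π + 2β = 188.7274°

wrap1=171.27_deg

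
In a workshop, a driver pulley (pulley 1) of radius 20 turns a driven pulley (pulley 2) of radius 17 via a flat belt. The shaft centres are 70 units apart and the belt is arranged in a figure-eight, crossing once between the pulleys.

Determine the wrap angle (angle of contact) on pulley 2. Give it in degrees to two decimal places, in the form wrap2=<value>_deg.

wrap2=243.82_deg

crossed belt: β = asin((r1+r2)/C) = asin(37/70) = 31.9090°
wrap1 = wrap2 = π + 2β = 243.8180°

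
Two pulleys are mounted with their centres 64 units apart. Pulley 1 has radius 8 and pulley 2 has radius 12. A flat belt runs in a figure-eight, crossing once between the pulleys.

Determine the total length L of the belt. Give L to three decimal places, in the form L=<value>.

L=197.134

crossed belt: β = asin((r1+r2)/C) = asin(20/64) = 18.2100°
wrap1 = wrap2 = π + 2β = 216.4199°
tangent length = C·cosβ = 60.7947
L = (r1+r2)·wrap + 2·C·cosβ = 20·3.7772 + 2·60.7947 = 197.1343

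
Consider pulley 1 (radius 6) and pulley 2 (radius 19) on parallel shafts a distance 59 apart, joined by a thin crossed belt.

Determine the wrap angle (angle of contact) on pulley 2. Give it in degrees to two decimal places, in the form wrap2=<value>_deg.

wrap2=230.14_deg

crossed belt: β = asin((r1+r2)/C) = asin(25/59) = 25.0702°
wrap1 = wrap2 = π + 2β = 230.1405°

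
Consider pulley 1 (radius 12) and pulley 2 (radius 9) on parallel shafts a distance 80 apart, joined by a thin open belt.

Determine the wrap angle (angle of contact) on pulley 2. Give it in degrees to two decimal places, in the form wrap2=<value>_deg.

wrap2=175.70_deg

open belt: β = asin((r2−r1)/C) = asin(-3/80) = -2.1491°
wrap1 = π − 2β = 184.2982°
wrap2 = π + 2β = 175.7018°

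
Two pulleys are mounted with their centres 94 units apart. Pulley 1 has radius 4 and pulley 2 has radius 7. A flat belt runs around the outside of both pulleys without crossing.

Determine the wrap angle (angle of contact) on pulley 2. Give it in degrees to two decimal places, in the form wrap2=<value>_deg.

wrap2=183.66_deg

open belt: β = asin((r2−r1)/C) = asin(3/94) = 1.8289°
wrap1 = π − 2β = 176.3422°
wrap2 = π + 2β = 183.6578°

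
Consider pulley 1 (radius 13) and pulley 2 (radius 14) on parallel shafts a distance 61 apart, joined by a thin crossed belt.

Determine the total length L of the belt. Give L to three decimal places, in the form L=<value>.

L=218.982

crossed belt: β = asin((r1+r2)/C) = asin(27/61) = 26.2714°
wrap1 = wrap2 = π + 2β = 232.5427°
tangent length = C·cosβ = 54.6992
L = (r1+r2)·wrap + 2·C·cosβ = 27·4.0586 + 2·54.6992 = 218.9815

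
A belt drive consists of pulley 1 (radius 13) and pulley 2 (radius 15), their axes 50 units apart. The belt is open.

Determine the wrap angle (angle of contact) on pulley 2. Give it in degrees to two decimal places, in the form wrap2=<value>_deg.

wrap2=184.58_deg

open belt: β = asin((r2−r1)/C) = asin(2/50) = 2.2924°
wrap1 = π − 2β = 175.4151°
wrap2 = π + 2β = 184.5849°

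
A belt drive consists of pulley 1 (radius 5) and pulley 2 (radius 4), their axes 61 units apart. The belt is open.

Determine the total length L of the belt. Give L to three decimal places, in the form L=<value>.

open belt: β = asin((r2−r1)/C) = asin(-1/61) = -0.9393°
wrap1 = π − 2β = 181.8786°
wrap2 = π + 2β = 178.1214°
tangent length = C·cosβ = 60.9918
L = r1·wrap1 + r2·wrap2 + 2·C·cosβ = 5·3.1744 + 4·3.1088 + 2·60.9918 = 150.2907

L=150.291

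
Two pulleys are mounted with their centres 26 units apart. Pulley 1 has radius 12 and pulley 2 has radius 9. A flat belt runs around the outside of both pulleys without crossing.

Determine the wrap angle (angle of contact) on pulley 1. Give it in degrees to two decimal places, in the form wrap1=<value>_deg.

wrap1=193.25_deg

open belt: β = asin((r2−r1)/C) = asin(-3/26) = -6.6258°
wrap1 = π − 2β = 193.2516°
wrap2 = π + 2β = 166.7484°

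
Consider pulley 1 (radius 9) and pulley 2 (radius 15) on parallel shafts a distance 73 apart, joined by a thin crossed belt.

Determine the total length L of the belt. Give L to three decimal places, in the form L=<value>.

crossed belt: β = asin((r1+r2)/C) = asin(24/73) = 19.1940°
wrap1 = wrap2 = π + 2β = 218.3879°
tangent length = C·cosβ = 68.9420
L = (r1+r2)·wrap + 2·C·cosβ = 24·3.8116 + 2·68.9420 = 229.3621

L=229.362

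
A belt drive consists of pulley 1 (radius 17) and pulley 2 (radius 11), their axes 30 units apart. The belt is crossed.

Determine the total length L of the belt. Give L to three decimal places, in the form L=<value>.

L=176.906

crossed belt: β = asin((r1+r2)/C) = asin(28/30) = 68.9605°
wrap1 = wrap2 = π + 2β = 317.9211°
tangent length = C·cosβ = 10.7703
L = (r1+r2)·wrap + 2·C·cosβ = 28·5.5488 + 2·10.7703 = 176.9062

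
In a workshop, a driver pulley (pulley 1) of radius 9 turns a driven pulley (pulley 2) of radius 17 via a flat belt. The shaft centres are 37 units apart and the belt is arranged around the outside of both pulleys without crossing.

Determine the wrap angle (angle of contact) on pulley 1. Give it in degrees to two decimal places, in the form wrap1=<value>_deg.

wrap1=155.03_deg

open belt: β = asin((r2−r1)/C) = asin(8/37) = 12.4869°
wrap1 = π − 2β = 155.0262°
wrap2 = π + 2β = 204.9738°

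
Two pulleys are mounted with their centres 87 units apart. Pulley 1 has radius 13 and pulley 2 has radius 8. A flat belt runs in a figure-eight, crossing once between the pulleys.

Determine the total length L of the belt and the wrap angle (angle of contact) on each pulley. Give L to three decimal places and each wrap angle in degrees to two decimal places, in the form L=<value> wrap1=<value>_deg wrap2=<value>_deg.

crossed belt: β = asin((r1+r2)/C) = asin(21/87) = 13.9680°
wrap1 = wrap2 = π + 2β = 207.9359°
tangent length = C·cosβ = 84.4275
L = (r1+r2)·wrap + 2·C·cosβ = 21·3.6292 + 2·84.4275 = 245.0675

L=245.067 wrap1=207.94_deg wrap2=207.94_deg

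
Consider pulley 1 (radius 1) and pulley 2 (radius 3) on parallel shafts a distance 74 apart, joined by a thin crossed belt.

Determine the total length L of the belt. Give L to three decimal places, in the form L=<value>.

L=160.783

crossed belt: β = asin((r1+r2)/C) = asin(4/74) = 3.0986°
wrap1 = wrap2 = π + 2β = 186.1972°
tangent length = C·cosβ = 73.8918
L = (r1+r2)·wrap + 2·C·cosβ = 4·3.2498 + 2·73.8918 = 160.7826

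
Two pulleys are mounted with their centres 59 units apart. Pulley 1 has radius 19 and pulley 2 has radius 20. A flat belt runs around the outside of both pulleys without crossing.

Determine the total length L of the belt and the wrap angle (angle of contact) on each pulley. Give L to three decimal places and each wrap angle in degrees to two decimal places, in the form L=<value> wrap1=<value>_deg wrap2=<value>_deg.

L=240.539 wrap1=178.06_deg wrap2=181.94_deg

open belt: β = asin((r2−r1)/C) = asin(1/59) = 0.9712°
wrap1 = π − 2β = 178.0577°
wrap2 = π + 2β = 181.9423°
tangent length = C·cosβ = 58.9915
L = r1·wrap1 + r2·wrap2 + 2·C·cosβ = 19·3.1077 + 20·3.1755 + 2·58.9915 = 240.5391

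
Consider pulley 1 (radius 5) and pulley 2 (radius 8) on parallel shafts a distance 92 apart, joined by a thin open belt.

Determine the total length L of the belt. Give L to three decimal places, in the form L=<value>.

L=224.939

open belt: β = asin((r2−r1)/C) = asin(3/92) = 1.8687°
wrap1 = π − 2β = 176.2627°
wrap2 = π + 2β = 183.7373°
tangent length = C·cosβ = 91.9511
L = r1·wrap1 + r2·wrap2 + 2·C·cosβ = 5·3.0764 + 8·3.2068 + 2·91.9511 = 224.9385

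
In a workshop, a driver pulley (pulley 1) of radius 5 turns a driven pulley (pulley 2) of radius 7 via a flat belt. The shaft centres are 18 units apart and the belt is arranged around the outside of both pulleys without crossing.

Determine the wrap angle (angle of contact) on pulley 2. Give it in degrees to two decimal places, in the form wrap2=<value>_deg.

open belt: β = asin((r2−r1)/C) = asin(2/18) = 6.3794°
wrap1 = π − 2β = 167.2413°
wrap2 = π + 2β = 192.7587°

wrap2=192.76_deg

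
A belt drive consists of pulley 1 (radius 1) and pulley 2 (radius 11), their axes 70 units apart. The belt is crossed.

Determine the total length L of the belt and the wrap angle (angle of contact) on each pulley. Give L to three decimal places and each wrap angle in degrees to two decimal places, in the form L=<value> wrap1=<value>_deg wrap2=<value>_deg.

crossed belt: β = asin((r1+r2)/C) = asin(12/70) = 9.8709°
wrap1 = wrap2 = π + 2β = 199.7418°
tangent length = C·cosβ = 68.9638
L = (r1+r2)·wrap + 2·C·cosβ = 12·3.4862 + 2·68.9638 = 179.7613

L=179.761 wrap1=199.74_deg wrap2=199.74_deg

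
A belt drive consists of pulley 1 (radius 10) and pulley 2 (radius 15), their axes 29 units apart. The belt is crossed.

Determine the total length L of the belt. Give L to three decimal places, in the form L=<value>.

L=159.901

crossed belt: β = asin((r1+r2)/C) = asin(25/29) = 59.5497°
wrap1 = wrap2 = π + 2β = 299.0994°
tangent length = C·cosβ = 14.6969
L = (r1+r2)·wrap + 2·C·cosβ = 25·5.2203 + 2·14.6969 = 159.9006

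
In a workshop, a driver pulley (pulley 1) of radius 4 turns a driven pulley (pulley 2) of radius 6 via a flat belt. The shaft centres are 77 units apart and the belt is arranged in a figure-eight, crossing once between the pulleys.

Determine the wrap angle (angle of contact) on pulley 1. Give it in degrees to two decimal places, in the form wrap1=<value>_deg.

crossed belt: β = asin((r1+r2)/C) = asin(10/77) = 7.4621°
wrap1 = wrap2 = π + 2β = 194.9242°

wrap1=194.92_deg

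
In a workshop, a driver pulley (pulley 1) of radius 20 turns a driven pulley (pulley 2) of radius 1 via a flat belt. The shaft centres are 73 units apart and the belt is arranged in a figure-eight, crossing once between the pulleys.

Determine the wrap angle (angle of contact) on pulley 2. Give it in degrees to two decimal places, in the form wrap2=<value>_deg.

wrap2=213.44_deg

crossed belt: β = asin((r1+r2)/C) = asin(21/73) = 16.7186°
wrap1 = wrap2 = π + 2β = 213.4372°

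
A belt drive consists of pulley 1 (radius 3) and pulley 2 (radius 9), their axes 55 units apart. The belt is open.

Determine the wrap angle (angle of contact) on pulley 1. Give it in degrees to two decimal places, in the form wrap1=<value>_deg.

open belt: β = asin((r2−r1)/C) = asin(6/55) = 6.2629°
wrap1 = π − 2β = 167.4742°
wrap2 = π + 2β = 192.5258°

wrap1=167.47_deg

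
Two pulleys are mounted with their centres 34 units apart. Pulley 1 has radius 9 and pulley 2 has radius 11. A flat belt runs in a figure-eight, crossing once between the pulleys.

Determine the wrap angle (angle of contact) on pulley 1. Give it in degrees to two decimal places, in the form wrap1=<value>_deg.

crossed belt: β = asin((r1+r2)/C) = asin(20/34) = 36.0319°
wrap1 = wrap2 = π + 2β = 252.0638°

wrap1=252.06_deg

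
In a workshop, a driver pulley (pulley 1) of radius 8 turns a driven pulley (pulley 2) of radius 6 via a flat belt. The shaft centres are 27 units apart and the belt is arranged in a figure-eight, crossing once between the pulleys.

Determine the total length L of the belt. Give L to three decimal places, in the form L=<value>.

L=105.419

crossed belt: β = asin((r1+r2)/C) = asin(14/27) = 31.2329°
wrap1 = wrap2 = π + 2β = 242.4659°
tangent length = C·cosβ = 23.0868
L = (r1+r2)·wrap + 2·C·cosβ = 14·4.2318 + 2·23.0868 = 105.4192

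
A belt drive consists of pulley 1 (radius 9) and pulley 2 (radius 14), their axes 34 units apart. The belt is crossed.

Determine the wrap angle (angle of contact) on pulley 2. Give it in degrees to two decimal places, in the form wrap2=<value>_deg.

crossed belt: β = asin((r1+r2)/C) = asin(23/34) = 42.5685°
wrap1 = wrap2 = π + 2β = 265.1369°

wrap2=265.14_deg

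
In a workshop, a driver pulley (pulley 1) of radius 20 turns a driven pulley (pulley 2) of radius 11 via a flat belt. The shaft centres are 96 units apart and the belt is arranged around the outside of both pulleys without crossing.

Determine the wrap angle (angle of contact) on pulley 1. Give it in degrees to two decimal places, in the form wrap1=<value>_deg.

open belt: β = asin((r2−r1)/C) = asin(-9/96) = -5.3794°
wrap1 = π − 2β = 190.7588°
wrap2 = π + 2β = 169.2412°

wrap1=190.76_deg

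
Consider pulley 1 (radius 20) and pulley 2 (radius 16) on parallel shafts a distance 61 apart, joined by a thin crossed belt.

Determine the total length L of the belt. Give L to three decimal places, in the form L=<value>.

L=257.037

crossed belt: β = asin((r1+r2)/C) = asin(36/61) = 36.1686°
wrap1 = wrap2 = π + 2β = 252.3373°
tangent length = C·cosβ = 49.2443
L = (r1+r2)·wrap + 2·C·cosβ = 36·4.4041 + 2·49.2443 = 257.0368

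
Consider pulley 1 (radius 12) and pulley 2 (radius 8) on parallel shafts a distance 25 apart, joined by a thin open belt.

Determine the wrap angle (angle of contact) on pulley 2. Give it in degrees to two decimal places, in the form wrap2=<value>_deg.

wrap2=161.59_deg

open belt: β = asin((r2−r1)/C) = asin(-4/25) = -9.2069°
wrap1 = π − 2β = 198.4138°
wrap2 = π + 2β = 161.5862°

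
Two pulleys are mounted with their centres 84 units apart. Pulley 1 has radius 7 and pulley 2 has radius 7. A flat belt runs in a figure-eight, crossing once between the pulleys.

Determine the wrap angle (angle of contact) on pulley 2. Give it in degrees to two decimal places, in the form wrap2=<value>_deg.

crossed belt: β = asin((r1+r2)/C) = asin(14/84) = 9.5941°
wrap1 = wrap2 = π + 2β = 199.1881°

wrap2=199.19_deg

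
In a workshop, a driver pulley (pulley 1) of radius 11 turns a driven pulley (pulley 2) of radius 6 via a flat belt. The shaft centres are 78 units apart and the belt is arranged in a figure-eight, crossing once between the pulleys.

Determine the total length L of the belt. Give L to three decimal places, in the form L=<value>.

L=213.127

crossed belt: β = asin((r1+r2)/C) = asin(17/78) = 12.5886°
wrap1 = wrap2 = π + 2β = 205.1772°
tangent length = C·cosβ = 76.1249
L = (r1+r2)·wrap + 2·C·cosβ = 17·3.5810 + 2·76.1249 = 213.1271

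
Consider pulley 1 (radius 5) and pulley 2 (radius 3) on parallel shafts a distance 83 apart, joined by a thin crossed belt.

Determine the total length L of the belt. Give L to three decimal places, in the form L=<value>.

crossed belt: β = asin((r1+r2)/C) = asin(8/83) = 5.5311°
wrap1 = wrap2 = π + 2β = 191.0621°
tangent length = C·cosβ = 82.6136
L = (r1+r2)·wrap + 2·C·cosβ = 8·3.3347 + 2·82.6136 = 191.9044

L=191.904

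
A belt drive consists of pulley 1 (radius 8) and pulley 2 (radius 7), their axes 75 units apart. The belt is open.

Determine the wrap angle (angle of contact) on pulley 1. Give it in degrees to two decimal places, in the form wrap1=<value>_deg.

open belt: β = asin((r2−r1)/C) = asin(-1/75) = -0.7640°
wrap1 = π − 2β = 181.5279°
wrap2 = π + 2β = 178.4721°

wrap1=181.53_deg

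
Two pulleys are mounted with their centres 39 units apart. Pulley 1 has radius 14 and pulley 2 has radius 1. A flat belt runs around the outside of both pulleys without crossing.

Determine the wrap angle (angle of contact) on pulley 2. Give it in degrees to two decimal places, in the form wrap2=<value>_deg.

wrap2=141.06_deg

open belt: β = asin((r2−r1)/C) = asin(-13/39) = -19.4712°
wrap1 = π − 2β = 218.9424°
wrap2 = π + 2β = 141.0576°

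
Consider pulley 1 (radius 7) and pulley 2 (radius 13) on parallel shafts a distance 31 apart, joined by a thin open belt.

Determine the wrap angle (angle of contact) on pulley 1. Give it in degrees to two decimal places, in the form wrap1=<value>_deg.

wrap1=157.68_deg

open belt: β = asin((r2−r1)/C) = asin(6/31) = 11.1599°
wrap1 = π − 2β = 157.6801°
wrap2 = π + 2β = 202.3199°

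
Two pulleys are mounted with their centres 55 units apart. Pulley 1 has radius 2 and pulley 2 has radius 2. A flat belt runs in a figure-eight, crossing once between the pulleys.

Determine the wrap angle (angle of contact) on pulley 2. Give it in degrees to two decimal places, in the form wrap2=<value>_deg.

wrap2=188.34_deg

crossed belt: β = asin((r1+r2)/C) = asin(4/55) = 4.1706°
wrap1 = wrap2 = π + 2β = 188.3413°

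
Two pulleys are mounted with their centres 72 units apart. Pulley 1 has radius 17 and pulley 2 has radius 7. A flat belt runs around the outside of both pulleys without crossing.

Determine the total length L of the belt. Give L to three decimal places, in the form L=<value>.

L=220.789

open belt: β = asin((r2−r1)/C) = asin(-10/72) = -7.9836°
wrap1 = π − 2β = 195.9671°
wrap2 = π + 2β = 164.0329°
tangent length = C·cosβ = 71.3022
L = r1·wrap1 + r2·wrap2 + 2·C·cosβ = 17·3.4203 + 7·2.8629 + 2·71.3022 = 220.7894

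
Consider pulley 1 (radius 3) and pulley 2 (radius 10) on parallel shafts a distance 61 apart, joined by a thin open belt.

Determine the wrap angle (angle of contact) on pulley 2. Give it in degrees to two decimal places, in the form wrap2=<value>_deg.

open belt: β = asin((r2−r1)/C) = asin(7/61) = 6.5894°
wrap1 = π − 2β = 166.8211°
wrap2 = π + 2β = 193.1789°

wrap2=193.18_deg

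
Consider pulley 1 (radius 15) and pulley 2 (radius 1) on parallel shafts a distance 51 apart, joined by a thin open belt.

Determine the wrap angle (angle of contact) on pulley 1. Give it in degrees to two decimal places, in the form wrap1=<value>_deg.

open belt: β = asin((r2−r1)/C) = asin(-14/51) = -15.9328°
wrap1 = π − 2β = 211.8656°
wrap2 = π + 2β = 148.1344°

wrap1=211.87_deg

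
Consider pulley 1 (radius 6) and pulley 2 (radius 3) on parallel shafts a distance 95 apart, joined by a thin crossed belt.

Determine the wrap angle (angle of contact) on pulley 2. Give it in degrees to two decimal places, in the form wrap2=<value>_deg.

crossed belt: β = asin((r1+r2)/C) = asin(9/95) = 5.4362°
wrap1 = wrap2 = π + 2β = 190.8723°

wrap2=190.87_deg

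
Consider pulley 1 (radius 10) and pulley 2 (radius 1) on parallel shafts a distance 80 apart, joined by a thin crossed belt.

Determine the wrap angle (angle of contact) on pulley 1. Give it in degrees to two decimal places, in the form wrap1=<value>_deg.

crossed belt: β = asin((r1+r2)/C) = asin(11/80) = 7.9032°
wrap1 = wrap2 = π + 2β = 195.8064°

wrap1=195.81_deg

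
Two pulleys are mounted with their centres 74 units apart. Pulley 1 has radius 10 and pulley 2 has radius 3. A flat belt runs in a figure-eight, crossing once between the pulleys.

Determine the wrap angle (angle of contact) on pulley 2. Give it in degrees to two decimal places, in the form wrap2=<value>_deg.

wrap2=200.24_deg

crossed belt: β = asin((r1+r2)/C) = asin(13/74) = 10.1180°
wrap1 = wrap2 = π + 2β = 200.2360°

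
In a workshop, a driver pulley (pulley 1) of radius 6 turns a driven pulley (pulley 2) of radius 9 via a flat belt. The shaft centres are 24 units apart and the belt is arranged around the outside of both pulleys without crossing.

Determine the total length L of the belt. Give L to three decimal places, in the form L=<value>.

open belt: β = asin((r2−r1)/C) = asin(3/24) = 7.1808°
wrap1 = π − 2β = 165.6385°
wrap2 = π + 2β = 194.3615°
tangent length = C·cosβ = 23.8118
L = r1·wrap1 + r2·wrap2 + 2·C·cosβ = 6·2.8909 + 9·3.3922 + 2·23.8118 = 95.4994

L=95.499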